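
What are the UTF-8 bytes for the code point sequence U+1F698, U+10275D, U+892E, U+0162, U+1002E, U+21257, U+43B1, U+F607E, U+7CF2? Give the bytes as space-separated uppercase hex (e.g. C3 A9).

F0 9F 9A 98 F4 82 9D 9D E8 A4 AE C5 A2 F0 90 80 AE F0 A1 89 97 E4 8E B1 F3 B6 81 BE E7 B3 B2

U+1F698: 4-byte form → F0 9F 9A 98.
U+10275D: 4-byte form → F4 82 9D 9D.
U+892E: 3-byte form → E8 A4 AE.
U+0162: 2-byte form → C5 A2.
U+1002E: 4-byte form → F0 90 80 AE.
U+21257: 4-byte form → F0 A1 89 97.
U+43B1: 3-byte form → E4 8E B1.
U+F607E: 4-byte form → F3 B6 81 BE.
U+7CF2: 3-byte form → E7 B3 B2.
Concatenated (31 bytes): F0 9F 9A 98 F4 82 9D 9D E8 A4 AE C5 A2 F0 90 80 AE F0 A1 89 97 E4 8E B1 F3 B6 81 BE E7 B3 B2.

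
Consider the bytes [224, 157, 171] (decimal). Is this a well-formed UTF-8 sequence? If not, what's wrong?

invalid (overlong encoding)

Leading byte 0xE0 = 11100000 → 3-byte form.
Continuation bytes all match 10xxxxxx. Payload decodes to 0x76B.
But 0x76B < 0x800, the minimum for a 3-byte sequence — this is an overlong encoding.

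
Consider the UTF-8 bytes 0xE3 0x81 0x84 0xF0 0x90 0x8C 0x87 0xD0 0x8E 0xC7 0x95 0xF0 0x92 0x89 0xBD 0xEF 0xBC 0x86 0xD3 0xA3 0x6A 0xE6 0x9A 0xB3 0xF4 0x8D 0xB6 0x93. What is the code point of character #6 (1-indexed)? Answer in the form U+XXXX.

Offset 0: leading byte 0xE3 = 11100011 → 3-byte char #1 = E3 81 84.
Offset 3: leading byte 0xF0 = 11110000 → 4-byte char #2 = F0 90 8C 87.
Offset 7: leading byte 0xD0 = 11010000 → 2-byte char #3 = D0 8E.
Offset 9: leading byte 0xC7 = 11000111 → 2-byte char #4 = C7 95.
Offset 11: leading byte 0xF0 = 11110000 → 4-byte char #5 = F0 92 89 BD.
Offset 15: leading byte 0xEF = 11101111 → 3-byte char #6 = EF BC 86.
Leading byte 0xEF = 11101111 matches 1110xxxx → 3-byte sequence.
Byte 1: 0xEF = 11101111, payload 1111 (4 bits).
Byte 2: 0xBC = 10111100 (10xxxxxx ✓), payload 111100.
Byte 3: 0x86 = 10000110 (10xxxxxx ✓), payload 000110.
Concatenate: 1111111100000110 = 0xFF06 (16 bits → U+FF06).

U+FF06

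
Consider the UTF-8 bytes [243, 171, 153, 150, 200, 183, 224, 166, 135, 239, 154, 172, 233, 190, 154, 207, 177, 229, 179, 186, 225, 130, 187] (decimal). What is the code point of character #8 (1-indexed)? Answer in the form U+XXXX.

U+10BB

Offset 0: leading byte 0xF3 = 11110011 → 4-byte char #1 = F3 AB 99 96.
Offset 4: leading byte 0xC8 = 11001000 → 2-byte char #2 = C8 B7.
Offset 6: leading byte 0xE0 = 11100000 → 3-byte char #3 = E0 A6 87.
Offset 9: leading byte 0xEF = 11101111 → 3-byte char #4 = EF 9A AC.
Offset 12: leading byte 0xE9 = 11101001 → 3-byte char #5 = E9 BE 9A.
Offset 15: leading byte 0xCF = 11001111 → 2-byte char #6 = CF B1.
Offset 17: leading byte 0xE5 = 11100101 → 3-byte char #7 = E5 B3 BA.
Offset 20: leading byte 0xE1 = 11100001 → 3-byte char #8 = E1 82 BB.
Leading byte 0xE1 = 11100001 matches 1110xxxx → 3-byte sequence.
Byte 1: 0xE1 = 11100001, payload 0001 (4 bits).
Byte 2: 0x82 = 10000010 (10xxxxxx ✓), payload 000010.
Byte 3: 0xBB = 10111011 (10xxxxxx ✓), payload 111011.
Concatenate: 0001000010111011 = 0x10BB (16 bits → U+10BB).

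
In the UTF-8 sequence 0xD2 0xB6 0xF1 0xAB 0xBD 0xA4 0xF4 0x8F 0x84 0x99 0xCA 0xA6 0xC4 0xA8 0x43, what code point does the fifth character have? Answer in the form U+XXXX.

U+0128

Offset 0: leading byte 0xD2 = 11010010 → 2-byte char #1 = D2 B6.
Offset 2: leading byte 0xF1 = 11110001 → 4-byte char #2 = F1 AB BD A4.
Offset 6: leading byte 0xF4 = 11110100 → 4-byte char #3 = F4 8F 84 99.
Offset 10: leading byte 0xCA = 11001010 → 2-byte char #4 = CA A6.
Offset 12: leading byte 0xC4 = 11000100 → 2-byte char #5 = C4 A8.
Leading byte 0xC4 = 11000100 matches 110xxxxx → 2-byte sequence.
Byte 1: 0xC4 = 11000100, payload 00100 (5 bits).
Byte 2: 0xA8 = 10101000 (10xxxxxx ✓), payload 101000.
Concatenate: 00100101000 = 0x128 (11 bits → U+0128).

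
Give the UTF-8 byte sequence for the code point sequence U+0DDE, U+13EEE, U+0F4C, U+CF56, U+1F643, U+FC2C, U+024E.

E0 B7 9E F0 93 BB AE E0 BD 8C EC BD 96 F0 9F 99 83 EF B0 AC C9 8E

U+0DDE: 3-byte form → E0 B7 9E.
U+13EEE: 4-byte form → F0 93 BB AE.
U+0F4C: 3-byte form → E0 BD 8C.
U+CF56: 3-byte form → EC BD 96.
U+1F643: 4-byte form → F0 9F 99 83.
U+FC2C: 3-byte form → EF B0 AC.
U+024E: 2-byte form → C9 8E.
Concatenated (22 bytes): E0 B7 9E F0 93 BB AE E0 BD 8C EC BD 96 F0 9F 99 83 EF B0 AC C9 8E.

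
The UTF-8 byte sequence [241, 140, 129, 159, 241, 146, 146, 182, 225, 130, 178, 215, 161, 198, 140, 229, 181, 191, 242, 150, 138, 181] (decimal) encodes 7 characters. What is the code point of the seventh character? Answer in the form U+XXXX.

Offset 0: leading byte 0xF1 = 11110001 → 4-byte char #1 = F1 8C 81 9F.
Offset 4: leading byte 0xF1 = 11110001 → 4-byte char #2 = F1 92 92 B6.
Offset 8: leading byte 0xE1 = 11100001 → 3-byte char #3 = E1 82 B2.
Offset 11: leading byte 0xD7 = 11010111 → 2-byte char #4 = D7 A1.
Offset 13: leading byte 0xC6 = 11000110 → 2-byte char #5 = C6 8C.
Offset 15: leading byte 0xE5 = 11100101 → 3-byte char #6 = E5 B5 BF.
Offset 18: leading byte 0xF2 = 11110010 → 4-byte char #7 = F2 96 8A B5.
Leading byte 0xF2 = 11110010 matches 11110xxx → 4-byte sequence.
Byte 1: 0xF2 = 11110010, payload 010 (3 bits).
Byte 2: 0x96 = 10010110 (10xxxxxx ✓), payload 010110.
Byte 3: 0x8A = 10001010 (10xxxxxx ✓), payload 001010.
Byte 4: 0xB5 = 10110101 (10xxxxxx ✓), payload 110101.
Concatenate: 010010110001010110101 = 0x962B5 (21 bits → U+962B5).

U+962B5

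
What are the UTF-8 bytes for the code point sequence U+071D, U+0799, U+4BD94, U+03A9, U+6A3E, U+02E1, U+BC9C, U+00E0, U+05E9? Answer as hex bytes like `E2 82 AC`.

U+071D: 2-byte form → DC 9D.
U+0799: 2-byte form → DE 99.
U+4BD94: 4-byte form → F1 8B B6 94.
U+03A9: 2-byte form → CE A9.
U+6A3E: 3-byte form → E6 A8 BE.
U+02E1: 2-byte form → CB A1.
U+BC9C: 3-byte form → EB B2 9C.
U+00E0: 2-byte form → C3 A0.
U+05E9: 2-byte form → D7 A9.
Concatenated (22 bytes): DC 9D DE 99 F1 8B B6 94 CE A9 E6 A8 BE CB A1 EB B2 9C C3 A0 D7 A9.

DC 9D DE 99 F1 8B B6 94 CE A9 E6 A8 BE CB A1 EB B2 9C C3 A0 D7 A9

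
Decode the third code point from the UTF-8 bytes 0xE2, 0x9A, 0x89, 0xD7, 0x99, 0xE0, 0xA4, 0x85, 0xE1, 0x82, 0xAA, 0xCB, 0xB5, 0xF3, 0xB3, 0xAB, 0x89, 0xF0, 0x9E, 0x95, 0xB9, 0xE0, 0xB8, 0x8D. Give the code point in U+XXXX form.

U+0905

Offset 0: leading byte 0xE2 = 11100010 → 3-byte char #1 = E2 9A 89.
Offset 3: leading byte 0xD7 = 11010111 → 2-byte char #2 = D7 99.
Offset 5: leading byte 0xE0 = 11100000 → 3-byte char #3 = E0 A4 85.
Leading byte 0xE0 = 11100000 matches 1110xxxx → 3-byte sequence.
Byte 1: 0xE0 = 11100000, payload 0000 (4 bits).
Byte 2: 0xA4 = 10100100 (10xxxxxx ✓), payload 100100.
Byte 3: 0x85 = 10000101 (10xxxxxx ✓), payload 000101.
Concatenate: 0000100100000101 = 0x905 (16 bits → U+0905).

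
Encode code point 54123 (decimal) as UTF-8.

ED 8D AB

U+D36B = 0xD36B = 54123 decimal. In range U+0800–U+FFFF → 3-byte form: 1110xxxx 10xxxxxx 10xxxxxx.
Binary (16 bits): 1101001101101011.
Split 4+6+6: 1101 | 001101 | 101011.
Byte 1: 11101101 = 0xED.
Byte 2: 10001101 = 0x8D.
Byte 3: 10101011 = 0xAB.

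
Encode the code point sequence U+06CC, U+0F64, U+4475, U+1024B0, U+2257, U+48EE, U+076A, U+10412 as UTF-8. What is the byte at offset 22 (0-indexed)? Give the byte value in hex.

U+06CC → 2-byte form DB 8C at offsets 0–1.
U+0F64 → 3-byte form E0 BD A4 at offsets 2–4.
U+4475 → 3-byte form E4 91 B5 at offsets 5–7.
U+1024B0 → 4-byte form F4 82 92 B0 at offsets 8–11.
U+2257 → 3-byte form E2 89 97 at offsets 12–14.
U+48EE → 3-byte form E4 A3 AE at offsets 15–17.
U+076A → 2-byte form DD AA at offsets 18–19.
U+10412 → 4-byte form F0 90 90 92 at offsets 20–23.
Offset 22 falls in char 8's range; it's byte 3 of F0 90 90 92 = 0x90.

0x90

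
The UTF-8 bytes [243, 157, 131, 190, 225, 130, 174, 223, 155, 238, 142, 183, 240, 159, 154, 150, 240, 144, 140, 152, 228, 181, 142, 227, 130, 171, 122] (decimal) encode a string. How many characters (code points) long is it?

9

Byte at offset 0: 0xF3 = 11110011 → 4-byte char (#1). Advance 4.
Byte at offset 4: 0xE1 = 11100001 → 3-byte char (#2). Advance 3.
Byte at offset 7: 0xDF = 11011111 → 2-byte char (#3). Advance 2.
Byte at offset 9: 0xEE = 11101110 → 3-byte char (#4). Advance 3.
Byte at offset 12: 0xF0 = 11110000 → 4-byte char (#5). Advance 4.
Byte at offset 16: 0xF0 = 11110000 → 4-byte char (#6). Advance 4.
Byte at offset 20: 0xE4 = 11100100 → 3-byte char (#7). Advance 3.
Byte at offset 23: 0xE3 = 11100011 → 3-byte char (#8). Advance 3.
Byte at offset 26: 0x7A = 01111010 → 1-byte char (#9). Advance 1.
Reached end at offset 27 after 9 code points.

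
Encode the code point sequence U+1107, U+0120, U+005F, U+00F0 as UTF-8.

E1 84 87 C4 A0 5F C3 B0

U+1107: 3-byte form → E1 84 87.
U+0120: 2-byte form → C4 A0.
U+005F: 1-byte form → 5F.
U+00F0: 2-byte form → C3 B0.
Concatenated (8 bytes): E1 84 87 C4 A0 5F C3 B0.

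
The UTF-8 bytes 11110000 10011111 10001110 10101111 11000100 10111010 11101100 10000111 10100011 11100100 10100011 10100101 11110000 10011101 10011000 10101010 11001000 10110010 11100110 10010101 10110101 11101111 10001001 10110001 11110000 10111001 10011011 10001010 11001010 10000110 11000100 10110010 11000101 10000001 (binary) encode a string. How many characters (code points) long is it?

Byte at offset 0: 0xF0 = 11110000 → 4-byte char (#1). Advance 4.
Byte at offset 4: 0xC4 = 11000100 → 2-byte char (#2). Advance 2.
Byte at offset 6: 0xEC = 11101100 → 3-byte char (#3). Advance 3.
Byte at offset 9: 0xE4 = 11100100 → 3-byte char (#4). Advance 3.
Byte at offset 12: 0xF0 = 11110000 → 4-byte char (#5). Advance 4.
Byte at offset 16: 0xC8 = 11001000 → 2-byte char (#6). Advance 2.
Byte at offset 18: 0xE6 = 11100110 → 3-byte char (#7). Advance 3.
Byte at offset 21: 0xEF = 11101111 → 3-byte char (#8). Advance 3.
Byte at offset 24: 0xF0 = 11110000 → 4-byte char (#9). Advance 4.
Byte at offset 28: 0xCA = 11001010 → 2-byte char (#10). Advance 2.
Byte at offset 30: 0xC4 = 11000100 → 2-byte char (#11). Advance 2.
Byte at offset 32: 0xC5 = 11000101 → 2-byte char (#12). Advance 2.
Reached end at offset 34 after 12 code points.

12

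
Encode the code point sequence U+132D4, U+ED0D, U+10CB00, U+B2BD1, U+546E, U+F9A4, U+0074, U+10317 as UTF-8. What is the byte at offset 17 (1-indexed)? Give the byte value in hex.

1-indexed offset 17 is 0-indexed offset 16.
U+132D4 → 4-byte form F0 93 8B 94 at offsets 0–3.
U+ED0D → 3-byte form EE B4 8D at offsets 4–6.
U+10CB00 → 4-byte form F4 8C AC 80 at offsets 7–10.
U+B2BD1 → 4-byte form F2 B2 AF 91 at offsets 11–14.
U+546E → 3-byte form E5 91 AE at offsets 15–17.
Offset 16 falls in char 5's range; it's byte 2 of E5 91 AE = 0x91.

0x91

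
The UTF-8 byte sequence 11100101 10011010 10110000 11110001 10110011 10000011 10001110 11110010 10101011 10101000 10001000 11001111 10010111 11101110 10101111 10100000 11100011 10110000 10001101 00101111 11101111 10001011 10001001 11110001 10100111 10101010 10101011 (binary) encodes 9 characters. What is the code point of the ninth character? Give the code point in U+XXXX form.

Offset 0: leading byte 0xE5 = 11100101 → 3-byte char #1 = E5 9A B0.
Offset 3: leading byte 0xF1 = 11110001 → 4-byte char #2 = F1 B3 83 8E.
Offset 7: leading byte 0xF2 = 11110010 → 4-byte char #3 = F2 AB A8 88.
Offset 11: leading byte 0xCF = 11001111 → 2-byte char #4 = CF 97.
Offset 13: leading byte 0xEE = 11101110 → 3-byte char #5 = EE AF A0.
Offset 16: leading byte 0xE3 = 11100011 → 3-byte char #6 = E3 B0 8D.
Offset 19: leading byte 0x2F = 00101111 → 1-byte char #7 = 2F.
Offset 20: leading byte 0xEF = 11101111 → 3-byte char #8 = EF 8B 89.
Offset 23: leading byte 0xF1 = 11110001 → 4-byte char #9 = F1 A7 AA AB.
Leading byte 0xF1 = 11110001 matches 11110xxx → 4-byte sequence.
Byte 1: 0xF1 = 11110001, payload 001 (3 bits).
Byte 2: 0xA7 = 10100111 (10xxxxxx ✓), payload 100111.
Byte 3: 0xAA = 10101010 (10xxxxxx ✓), payload 101010.
Byte 4: 0xAB = 10101011 (10xxxxxx ✓), payload 101011.
Concatenate: 001100111101010101011 = 0x67AAB (21 bits → U+67AAB).

U+67AAB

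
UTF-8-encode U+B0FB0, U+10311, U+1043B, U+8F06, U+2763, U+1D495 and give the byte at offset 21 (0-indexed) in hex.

0x95

U+B0FB0 → 4-byte form F2 B0 BE B0 at offsets 0–3.
U+10311 → 4-byte form F0 90 8C 91 at offsets 4–7.
U+1043B → 4-byte form F0 90 90 BB at offsets 8–11.
U+8F06 → 3-byte form E8 BC 86 at offsets 12–14.
U+2763 → 3-byte form E2 9D A3 at offsets 15–17.
U+1D495 → 4-byte form F0 9D 92 95 at offsets 18–21.
Offset 21 falls in char 6's range; it's byte 4 of F0 9D 92 95 = 0x95.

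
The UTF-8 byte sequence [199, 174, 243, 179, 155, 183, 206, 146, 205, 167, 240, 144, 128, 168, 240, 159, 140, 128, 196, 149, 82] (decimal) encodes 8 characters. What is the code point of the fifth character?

Offset 0: leading byte 0xC7 = 11000111 → 2-byte char #1 = C7 AE.
Offset 2: leading byte 0xF3 = 11110011 → 4-byte char #2 = F3 B3 9B B7.
Offset 6: leading byte 0xCE = 11001110 → 2-byte char #3 = CE 92.
Offset 8: leading byte 0xCD = 11001101 → 2-byte char #4 = CD A7.
Offset 10: leading byte 0xF0 = 11110000 → 4-byte char #5 = F0 90 80 A8.
Leading byte 0xF0 = 11110000 matches 11110xxx → 4-byte sequence.
Byte 1: 0xF0 = 11110000, payload 000 (3 bits).
Byte 2: 0x90 = 10010000 (10xxxxxx ✓), payload 010000.
Byte 3: 0x80 = 10000000 (10xxxxxx ✓), payload 000000.
Byte 4: 0xA8 = 10101000 (10xxxxxx ✓), payload 101000.
Concatenate: 000010000000000101000 = 0x10028 (21 bits → U+10028).

U+10028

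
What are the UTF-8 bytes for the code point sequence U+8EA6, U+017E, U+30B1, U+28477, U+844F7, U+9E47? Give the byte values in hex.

E8 BA A6 C5 BE E3 82 B1 F0 A8 91 B7 F2 84 93 B7 E9 B9 87

U+8EA6: 3-byte form → E8 BA A6.
U+017E: 2-byte form → C5 BE.
U+30B1: 3-byte form → E3 82 B1.
U+28477: 4-byte form → F0 A8 91 B7.
U+844F7: 4-byte form → F2 84 93 B7.
U+9E47: 3-byte form → E9 B9 87.
Concatenated (19 bytes): E8 BA A6 C5 BE E3 82 B1 F0 A8 91 B7 F2 84 93 B7 E9 B9 87.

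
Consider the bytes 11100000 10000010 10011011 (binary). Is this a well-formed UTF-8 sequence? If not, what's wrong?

Leading byte 0xE0 = 11100000 → 3-byte form.
Continuation bytes all match 10xxxxxx. Payload decodes to 0x9B.
But 0x9B < 0x800, the minimum for a 3-byte sequence — this is an overlong encoding.

invalid (overlong encoding)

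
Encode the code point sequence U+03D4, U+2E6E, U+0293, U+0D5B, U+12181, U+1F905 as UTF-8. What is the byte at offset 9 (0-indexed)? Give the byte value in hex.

0x9B

U+03D4 → 2-byte form CF 94 at offsets 0–1.
U+2E6E → 3-byte form E2 B9 AE at offsets 2–4.
U+0293 → 2-byte form CA 93 at offsets 5–6.
U+0D5B → 3-byte form E0 B5 9B at offsets 7–9.
Offset 9 falls in char 4's range; it's byte 3 of E0 B5 9B = 0x9B.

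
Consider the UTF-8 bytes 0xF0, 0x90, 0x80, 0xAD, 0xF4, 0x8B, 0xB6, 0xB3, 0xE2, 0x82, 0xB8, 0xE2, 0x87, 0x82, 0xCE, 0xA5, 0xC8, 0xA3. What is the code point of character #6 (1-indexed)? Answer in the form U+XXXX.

Offset 0: leading byte 0xF0 = 11110000 → 4-byte char #1 = F0 90 80 AD.
Offset 4: leading byte 0xF4 = 11110100 → 4-byte char #2 = F4 8B B6 B3.
Offset 8: leading byte 0xE2 = 11100010 → 3-byte char #3 = E2 82 B8.
Offset 11: leading byte 0xE2 = 11100010 → 3-byte char #4 = E2 87 82.
Offset 14: leading byte 0xCE = 11001110 → 2-byte char #5 = CE A5.
Offset 16: leading byte 0xC8 = 11001000 → 2-byte char #6 = C8 A3.
Leading byte 0xC8 = 11001000 matches 110xxxxx → 2-byte sequence.
Byte 1: 0xC8 = 11001000, payload 01000 (5 bits).
Byte 2: 0xA3 = 10100011 (10xxxxxx ✓), payload 100011.
Concatenate: 01000100011 = 0x223 (11 bits → U+0223).

U+0223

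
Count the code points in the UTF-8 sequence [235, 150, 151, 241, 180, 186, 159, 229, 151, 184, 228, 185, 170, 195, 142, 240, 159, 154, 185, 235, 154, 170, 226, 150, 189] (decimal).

Byte at offset 0: 0xEB = 11101011 → 3-byte char (#1). Advance 3.
Byte at offset 3: 0xF1 = 11110001 → 4-byte char (#2). Advance 4.
Byte at offset 7: 0xE5 = 11100101 → 3-byte char (#3). Advance 3.
Byte at offset 10: 0xE4 = 11100100 → 3-byte char (#4). Advance 3.
Byte at offset 13: 0xC3 = 11000011 → 2-byte char (#5). Advance 2.
Byte at offset 15: 0xF0 = 11110000 → 4-byte char (#6). Advance 4.
Byte at offset 19: 0xEB = 11101011 → 3-byte char (#7). Advance 3.
Byte at offset 22: 0xE2 = 11100010 → 3-byte char (#8). Advance 3.
Reached end at offset 25 after 8 code points.

8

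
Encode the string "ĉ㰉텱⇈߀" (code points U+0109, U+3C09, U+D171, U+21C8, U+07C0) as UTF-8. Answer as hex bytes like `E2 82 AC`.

U+0109: 2-byte form → C4 89.
U+3C09: 3-byte form → E3 B0 89.
U+D171: 3-byte form → ED 85 B1.
U+21C8: 3-byte form → E2 87 88.
U+07C0: 2-byte form → DF 80.
Concatenated (13 bytes): C4 89 E3 B0 89 ED 85 B1 E2 87 88 DF 80.

C4 89 E3 B0 89 ED 85 B1 E2 87 88 DF 80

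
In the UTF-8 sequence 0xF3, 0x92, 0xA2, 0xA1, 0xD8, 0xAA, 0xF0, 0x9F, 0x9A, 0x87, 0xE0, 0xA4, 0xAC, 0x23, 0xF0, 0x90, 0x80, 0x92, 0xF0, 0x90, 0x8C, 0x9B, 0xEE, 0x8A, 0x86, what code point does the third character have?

U+1F687

Offset 0: leading byte 0xF3 = 11110011 → 4-byte char #1 = F3 92 A2 A1.
Offset 4: leading byte 0xD8 = 11011000 → 2-byte char #2 = D8 AA.
Offset 6: leading byte 0xF0 = 11110000 → 4-byte char #3 = F0 9F 9A 87.
Leading byte 0xF0 = 11110000 matches 11110xxx → 4-byte sequence.
Byte 1: 0xF0 = 11110000, payload 000 (3 bits).
Byte 2: 0x9F = 10011111 (10xxxxxx ✓), payload 011111.
Byte 3: 0x9A = 10011010 (10xxxxxx ✓), payload 011010.
Byte 4: 0x87 = 10000111 (10xxxxxx ✓), payload 000111.
Concatenate: 000011111011010000111 = 0x1F687 (21 bits → U+1F687).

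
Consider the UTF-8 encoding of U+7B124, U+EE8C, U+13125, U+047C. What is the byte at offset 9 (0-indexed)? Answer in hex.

0x84

U+7B124 → 4-byte form F1 BB 84 A4 at offsets 0–3.
U+EE8C → 3-byte form EE BA 8C at offsets 4–6.
U+13125 → 4-byte form F0 93 84 A5 at offsets 7–10.
Offset 9 falls in char 3's range; it's byte 3 of F0 93 84 A5 = 0x84.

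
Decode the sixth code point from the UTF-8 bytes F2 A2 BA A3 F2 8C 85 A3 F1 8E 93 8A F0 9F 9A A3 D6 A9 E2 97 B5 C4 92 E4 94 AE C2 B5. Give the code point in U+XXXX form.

Offset 0: leading byte 0xF2 = 11110010 → 4-byte char #1 = F2 A2 BA A3.
Offset 4: leading byte 0xF2 = 11110010 → 4-byte char #2 = F2 8C 85 A3.
Offset 8: leading byte 0xF1 = 11110001 → 4-byte char #3 = F1 8E 93 8A.
Offset 12: leading byte 0xF0 = 11110000 → 4-byte char #4 = F0 9F 9A A3.
Offset 16: leading byte 0xD6 = 11010110 → 2-byte char #5 = D6 A9.
Offset 18: leading byte 0xE2 = 11100010 → 3-byte char #6 = E2 97 B5.
Leading byte 0xE2 = 11100010 matches 1110xxxx → 3-byte sequence.
Byte 1: 0xE2 = 11100010, payload 0010 (4 bits).
Byte 2: 0x97 = 10010111 (10xxxxxx ✓), payload 010111.
Byte 3: 0xB5 = 10110101 (10xxxxxx ✓), payload 110101.
Concatenate: 0010010111110101 = 0x25F5 (16 bits → U+25F5).

U+25F5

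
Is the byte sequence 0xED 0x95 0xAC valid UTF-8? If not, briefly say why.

Leading byte 0xED = 11101101 → 3-byte form.
Continuation bytes 0x95=10010101, 0xAC=10101100 all match 10xxxxxx.
Decoded value 0xD56C is ≥ 0x800 (shortest form) and not a surrogate.

valid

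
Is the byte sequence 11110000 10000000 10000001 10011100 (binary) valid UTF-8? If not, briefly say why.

Leading byte 0xF0 = 11110000 → 4-byte form.
Continuation bytes all match 10xxxxxx. Payload decodes to 0x5C.
But 0x5C < 0x10000, the minimum for a 4-byte sequence — this is an overlong encoding.

invalid (overlong encoding)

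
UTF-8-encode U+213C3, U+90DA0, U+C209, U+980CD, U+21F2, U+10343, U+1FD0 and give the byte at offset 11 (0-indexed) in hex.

0xF2

U+213C3 → 4-byte form F0 A1 8F 83 at offsets 0–3.
U+90DA0 → 4-byte form F2 90 B6 A0 at offsets 4–7.
U+C209 → 3-byte form EC 88 89 at offsets 8–10.
U+980CD → 4-byte form F2 98 83 8D at offsets 11–14.
Offset 11 falls in char 4's range; it's byte 1 of F2 98 83 8D = 0xF2.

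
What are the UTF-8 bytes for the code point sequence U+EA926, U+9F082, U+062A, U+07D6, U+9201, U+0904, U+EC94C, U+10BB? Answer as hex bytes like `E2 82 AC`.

F3 AA A4 A6 F2 9F 82 82 D8 AA DF 96 E9 88 81 E0 A4 84 F3 AC A5 8C E1 82 BB

U+EA926: 4-byte form → F3 AA A4 A6.
U+9F082: 4-byte form → F2 9F 82 82.
U+062A: 2-byte form → D8 AA.
U+07D6: 2-byte form → DF 96.
U+9201: 3-byte form → E9 88 81.
U+0904: 3-byte form → E0 A4 84.
U+EC94C: 4-byte form → F3 AC A5 8C.
U+10BB: 3-byte form → E1 82 BB.
Concatenated (25 bytes): F3 AA A4 A6 F2 9F 82 82 D8 AA DF 96 E9 88 81 E0 A4 84 F3 AC A5 8C E1 82 BB.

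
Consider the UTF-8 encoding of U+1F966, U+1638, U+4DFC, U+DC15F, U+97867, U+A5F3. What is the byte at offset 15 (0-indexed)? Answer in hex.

0x97

U+1F966 → 4-byte form F0 9F A5 A6 at offsets 0–3.
U+1638 → 3-byte form E1 98 B8 at offsets 4–6.
U+4DFC → 3-byte form E4 B7 BC at offsets 7–9.
U+DC15F → 4-byte form F3 9C 85 9F at offsets 10–13.
U+97867 → 4-byte form F2 97 A1 A7 at offsets 14–17.
Offset 15 falls in char 5's range; it's byte 2 of F2 97 A1 A7 = 0x97.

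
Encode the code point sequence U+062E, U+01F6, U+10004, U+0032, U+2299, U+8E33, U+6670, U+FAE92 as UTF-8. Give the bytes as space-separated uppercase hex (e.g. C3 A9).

U+062E: 2-byte form → D8 AE.
U+01F6: 2-byte form → C7 B6.
U+10004: 4-byte form → F0 90 80 84.
U+0032: 1-byte form → 32.
U+2299: 3-byte form → E2 8A 99.
U+8E33: 3-byte form → E8 B8 B3.
U+6670: 3-byte form → E6 99 B0.
U+FAE92: 4-byte form → F3 BA BA 92.
Concatenated (22 bytes): D8 AE C7 B6 F0 90 80 84 32 E2 8A 99 E8 B8 B3 E6 99 B0 F3 BA BA 92.

D8 AE C7 B6 F0 90 80 84 32 E2 8A 99 E8 B8 B3 E6 99 B0 F3 BA BA 92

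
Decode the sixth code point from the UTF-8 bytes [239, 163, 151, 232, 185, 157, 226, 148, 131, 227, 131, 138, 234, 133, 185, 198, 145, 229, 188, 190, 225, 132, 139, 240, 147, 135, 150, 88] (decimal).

Offset 0: leading byte 0xEF = 11101111 → 3-byte char #1 = EF A3 97.
Offset 3: leading byte 0xE8 = 11101000 → 3-byte char #2 = E8 B9 9D.
Offset 6: leading byte 0xE2 = 11100010 → 3-byte char #3 = E2 94 83.
Offset 9: leading byte 0xE3 = 11100011 → 3-byte char #4 = E3 83 8A.
Offset 12: leading byte 0xEA = 11101010 → 3-byte char #5 = EA 85 B9.
Offset 15: leading byte 0xC6 = 11000110 → 2-byte char #6 = C6 91.
Leading byte 0xC6 = 11000110 matches 110xxxxx → 2-byte sequence.
Byte 1: 0xC6 = 11000110, payload 00110 (5 bits).
Byte 2: 0x91 = 10010001 (10xxxxxx ✓), payload 010001.
Concatenate: 00110010001 = 0x191 (11 bits → U+0191).

U+0191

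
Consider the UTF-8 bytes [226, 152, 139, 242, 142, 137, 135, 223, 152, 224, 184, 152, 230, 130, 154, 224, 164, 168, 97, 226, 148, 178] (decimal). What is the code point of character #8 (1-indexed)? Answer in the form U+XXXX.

U+2532

Offset 0: leading byte 0xE2 = 11100010 → 3-byte char #1 = E2 98 8B.
Offset 3: leading byte 0xF2 = 11110010 → 4-byte char #2 = F2 8E 89 87.
Offset 7: leading byte 0xDF = 11011111 → 2-byte char #3 = DF 98.
Offset 9: leading byte 0xE0 = 11100000 → 3-byte char #4 = E0 B8 98.
Offset 12: leading byte 0xE6 = 11100110 → 3-byte char #5 = E6 82 9A.
Offset 15: leading byte 0xE0 = 11100000 → 3-byte char #6 = E0 A4 A8.
Offset 18: leading byte 0x61 = 01100001 → 1-byte char #7 = 61.
Offset 19: leading byte 0xE2 = 11100010 → 3-byte char #8 = E2 94 B2.
Leading byte 0xE2 = 11100010 matches 1110xxxx → 3-byte sequence.
Byte 1: 0xE2 = 11100010, payload 0010 (4 bits).
Byte 2: 0x94 = 10010100 (10xxxxxx ✓), payload 010100.
Byte 3: 0xB2 = 10110010 (10xxxxxx ✓), payload 110010.
Concatenate: 0010010100110010 = 0x2532 (16 bits → U+2532).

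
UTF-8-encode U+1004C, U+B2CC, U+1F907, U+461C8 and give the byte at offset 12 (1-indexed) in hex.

0xF1

1-indexed offset 12 is 0-indexed offset 11.
U+1004C → 4-byte form F0 90 81 8C at offsets 0–3.
U+B2CC → 3-byte form EB 8B 8C at offsets 4–6.
U+1F907 → 4-byte form F0 9F A4 87 at offsets 7–10.
U+461C8 → 4-byte form F1 86 87 88 at offsets 11–14.
Offset 11 falls in char 4's range; it's byte 1 of F1 86 87 88 = 0xF1.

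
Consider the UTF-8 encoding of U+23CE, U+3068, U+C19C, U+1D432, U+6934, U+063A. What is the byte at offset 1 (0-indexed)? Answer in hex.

U+23CE → 3-byte form E2 8F 8E at offsets 0–2.
Offset 1 falls in char 1's range; it's byte 2 of E2 8F 8E = 0x8F.

0x8F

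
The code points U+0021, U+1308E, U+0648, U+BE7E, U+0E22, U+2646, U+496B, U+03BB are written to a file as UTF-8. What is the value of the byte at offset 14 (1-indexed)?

1-indexed offset 14 is 0-indexed offset 13.
U+0021 → 1-byte form 21 at offsets 0–0.
U+1308E → 4-byte form F0 93 82 8E at offsets 1–4.
U+0648 → 2-byte form D9 88 at offsets 5–6.
U+BE7E → 3-byte form EB B9 BE at offsets 7–9.
U+0E22 → 3-byte form E0 B8 A2 at offsets 10–12.
U+2646 → 3-byte form E2 99 86 at offsets 13–15.
Offset 13 falls in char 6's range; it's byte 1 of E2 99 86 = 0xE2.

0xE2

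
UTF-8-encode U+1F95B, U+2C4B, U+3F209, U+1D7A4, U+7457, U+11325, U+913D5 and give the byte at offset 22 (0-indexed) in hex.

0xF2

U+1F95B → 4-byte form F0 9F A5 9B at offsets 0–3.
U+2C4B → 3-byte form E2 B1 8B at offsets 4–6.
U+3F209 → 4-byte form F0 BF 88 89 at offsets 7–10.
U+1D7A4 → 4-byte form F0 9D 9E A4 at offsets 11–14.
U+7457 → 3-byte form E7 91 97 at offsets 15–17.
U+11325 → 4-byte form F0 91 8C A5 at offsets 18–21.
U+913D5 → 4-byte form F2 91 8F 95 at offsets 22–25.
Offset 22 falls in char 7's range; it's byte 1 of F2 91 8F 95 = 0xF2.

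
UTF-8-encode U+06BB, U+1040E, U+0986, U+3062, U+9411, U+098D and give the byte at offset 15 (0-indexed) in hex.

U+06BB → 2-byte form DA BB at offsets 0–1.
U+1040E → 4-byte form F0 90 90 8E at offsets 2–5.
U+0986 → 3-byte form E0 A6 86 at offsets 6–8.
U+3062 → 3-byte form E3 81 A2 at offsets 9–11.
U+9411 → 3-byte form E9 90 91 at offsets 12–14.
U+098D → 3-byte form E0 A6 8D at offsets 15–17.
Offset 15 falls in char 6's range; it's byte 1 of E0 A6 8D = 0xE0.

0xE0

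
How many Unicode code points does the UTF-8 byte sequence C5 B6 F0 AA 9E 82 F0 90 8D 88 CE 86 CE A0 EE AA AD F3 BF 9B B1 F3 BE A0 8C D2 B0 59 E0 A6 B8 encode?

Byte at offset 0: 0xC5 = 11000101 → 2-byte char (#1). Advance 2.
Byte at offset 2: 0xF0 = 11110000 → 4-byte char (#2). Advance 4.
Byte at offset 6: 0xF0 = 11110000 → 4-byte char (#3). Advance 4.
Byte at offset 10: 0xCE = 11001110 → 2-byte char (#4). Advance 2.
Byte at offset 12: 0xCE = 11001110 → 2-byte char (#5). Advance 2.
Byte at offset 14: 0xEE = 11101110 → 3-byte char (#6). Advance 3.
Byte at offset 17: 0xF3 = 11110011 → 4-byte char (#7). Advance 4.
Byte at offset 21: 0xF3 = 11110011 → 4-byte char (#8). Advance 4.
Byte at offset 25: 0xD2 = 11010010 → 2-byte char (#9). Advance 2.
Byte at offset 27: 0x59 = 01011001 → 1-byte char (#10). Advance 1.
Byte at offset 28: 0xE0 = 11100000 → 3-byte char (#11). Advance 3.
Reached end at offset 31 after 11 code points.

11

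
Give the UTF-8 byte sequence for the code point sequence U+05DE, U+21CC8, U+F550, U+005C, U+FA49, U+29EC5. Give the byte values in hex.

U+05DE: 2-byte form → D7 9E.
U+21CC8: 4-byte form → F0 A1 B3 88.
U+F550: 3-byte form → EF 95 90.
U+005C: 1-byte form → 5C.
U+FA49: 3-byte form → EF A9 89.
U+29EC5: 4-byte form → F0 A9 BB 85.
Concatenated (17 bytes): D7 9E F0 A1 B3 88 EF 95 90 5C EF A9 89 F0 A9 BB 85.

D7 9E F0 A1 B3 88 EF 95 90 5C EF A9 89 F0 A9 BB 85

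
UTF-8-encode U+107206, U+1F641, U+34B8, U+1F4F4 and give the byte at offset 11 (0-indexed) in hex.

0xF0

U+107206 → 4-byte form F4 87 88 86 at offsets 0–3.
U+1F641 → 4-byte form F0 9F 99 81 at offsets 4–7.
U+34B8 → 3-byte form E3 92 B8 at offsets 8–10.
U+1F4F4 → 4-byte form F0 9F 93 B4 at offsets 11–14.
Offset 11 falls in char 4's range; it's byte 1 of F0 9F 93 B4 = 0xF0.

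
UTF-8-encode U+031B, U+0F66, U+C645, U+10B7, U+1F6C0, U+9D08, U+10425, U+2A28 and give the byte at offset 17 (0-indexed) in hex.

U+031B → 2-byte form CC 9B at offsets 0–1.
U+0F66 → 3-byte form E0 BD A6 at offsets 2–4.
U+C645 → 3-byte form EC 99 85 at offsets 5–7.
U+10B7 → 3-byte form E1 82 B7 at offsets 8–10.
U+1F6C0 → 4-byte form F0 9F 9B 80 at offsets 11–14.
U+9D08 → 3-byte form E9 B4 88 at offsets 15–17.
Offset 17 falls in char 6's range; it's byte 3 of E9 B4 88 = 0x88.

0x88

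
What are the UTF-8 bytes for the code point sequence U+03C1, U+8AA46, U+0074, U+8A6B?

U+03C1: 2-byte form → CF 81.
U+8AA46: 4-byte form → F2 8A A9 86.
U+0074: 1-byte form → 74.
U+8A6B: 3-byte form → E8 A9 AB.
Concatenated (10 bytes): CF 81 F2 8A A9 86 74 E8 A9 AB.

CF 81 F2 8A A9 86 74 E8 A9 AB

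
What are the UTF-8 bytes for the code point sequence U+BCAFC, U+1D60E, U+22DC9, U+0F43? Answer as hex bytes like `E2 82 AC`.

F2 BC AB BC F0 9D 98 8E F0 A2 B7 89 E0 BD 83

U+BCAFC: 4-byte form → F2 BC AB BC.
U+1D60E: 4-byte form → F0 9D 98 8E.
U+22DC9: 4-byte form → F0 A2 B7 89.
U+0F43: 3-byte form → E0 BD 83.
Concatenated (15 bytes): F2 BC AB BC F0 9D 98 8E F0 A2 B7 89 E0 BD 83.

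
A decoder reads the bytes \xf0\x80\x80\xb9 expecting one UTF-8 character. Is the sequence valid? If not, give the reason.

invalid (overlong encoding)

Leading byte 0xF0 = 11110000 → 4-byte form.
Continuation bytes all match 10xxxxxx. Payload decodes to 0x39.
But 0x39 < 0x10000, the minimum for a 4-byte sequence — this is an overlong encoding.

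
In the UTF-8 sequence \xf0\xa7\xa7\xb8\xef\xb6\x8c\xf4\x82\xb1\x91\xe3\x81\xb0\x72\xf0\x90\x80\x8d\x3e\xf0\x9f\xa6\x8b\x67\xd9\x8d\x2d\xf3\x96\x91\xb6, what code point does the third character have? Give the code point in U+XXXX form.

U+102C51

Offset 0: leading byte 0xF0 = 11110000 → 4-byte char #1 = F0 A7 A7 B8.
Offset 4: leading byte 0xEF = 11101111 → 3-byte char #2 = EF B6 8C.
Offset 7: leading byte 0xF4 = 11110100 → 4-byte char #3 = F4 82 B1 91.
Leading byte 0xF4 = 11110100 matches 11110xxx → 4-byte sequence.
Byte 1: 0xF4 = 11110100, payload 100 (3 bits).
Byte 2: 0x82 = 10000010 (10xxxxxx ✓), payload 000010.
Byte 3: 0xB1 = 10110001 (10xxxxxx ✓), payload 110001.
Byte 4: 0x91 = 10010001 (10xxxxxx ✓), payload 010001.
Concatenate: 100000010110001010001 = 0x102C51 (21 bits → U+102C51).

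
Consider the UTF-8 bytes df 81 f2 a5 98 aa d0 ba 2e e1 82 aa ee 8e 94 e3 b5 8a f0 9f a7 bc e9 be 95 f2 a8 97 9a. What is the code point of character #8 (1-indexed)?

Offset 0: leading byte 0xDF = 11011111 → 2-byte char #1 = DF 81.
Offset 2: leading byte 0xF2 = 11110010 → 4-byte char #2 = F2 A5 98 AA.
Offset 6: leading byte 0xD0 = 11010000 → 2-byte char #3 = D0 BA.
Offset 8: leading byte 0x2E = 00101110 → 1-byte char #4 = 2E.
Offset 9: leading byte 0xE1 = 11100001 → 3-byte char #5 = E1 82 AA.
Offset 12: leading byte 0xEE = 11101110 → 3-byte char #6 = EE 8E 94.
Offset 15: leading byte 0xE3 = 11100011 → 3-byte char #7 = E3 B5 8A.
Offset 18: leading byte 0xF0 = 11110000 → 4-byte char #8 = F0 9F A7 BC.
Leading byte 0xF0 = 11110000 matches 11110xxx → 4-byte sequence.
Byte 1: 0xF0 = 11110000, payload 000 (3 bits).
Byte 2: 0x9F = 10011111 (10xxxxxx ✓), payload 011111.
Byte 3: 0xA7 = 10100111 (10xxxxxx ✓), payload 100111.
Byte 4: 0xBC = 10111100 (10xxxxxx ✓), payload 111100.
Concatenate: 000011111100111111100 = 0x1F9FC (21 bits → U+1F9FC).

U+1F9FC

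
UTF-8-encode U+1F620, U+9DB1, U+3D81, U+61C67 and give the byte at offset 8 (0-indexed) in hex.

U+1F620 → 4-byte form F0 9F 98 A0 at offsets 0–3.
U+9DB1 → 3-byte form E9 B6 B1 at offsets 4–6.
U+3D81 → 3-byte form E3 B6 81 at offsets 7–9.
Offset 8 falls in char 3's range; it's byte 2 of E3 B6 81 = 0xB6.

0xB6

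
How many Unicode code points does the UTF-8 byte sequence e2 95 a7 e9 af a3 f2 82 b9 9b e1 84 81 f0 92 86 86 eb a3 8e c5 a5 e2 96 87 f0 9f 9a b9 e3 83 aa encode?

Byte at offset 0: 0xE2 = 11100010 → 3-byte char (#1). Advance 3.
Byte at offset 3: 0xE9 = 11101001 → 3-byte char (#2). Advance 3.
Byte at offset 6: 0xF2 = 11110010 → 4-byte char (#3). Advance 4.
Byte at offset 10: 0xE1 = 11100001 → 3-byte char (#4). Advance 3.
Byte at offset 13: 0xF0 = 11110000 → 4-byte char (#5). Advance 4.
Byte at offset 17: 0xEB = 11101011 → 3-byte char (#6). Advance 3.
Byte at offset 20: 0xC5 = 11000101 → 2-byte char (#7). Advance 2.
Byte at offset 22: 0xE2 = 11100010 → 3-byte char (#8). Advance 3.
Byte at offset 25: 0xF0 = 11110000 → 4-byte char (#9). Advance 4.
Byte at offset 29: 0xE3 = 11100011 → 3-byte char (#10). Advance 3.
Reached end at offset 32 after 10 code points.

10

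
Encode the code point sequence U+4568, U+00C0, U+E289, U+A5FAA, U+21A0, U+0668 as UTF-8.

E4 95 A8 C3 80 EE 8A 89 F2 A5 BE AA E2 86 A0 D9 A8

U+4568: 3-byte form → E4 95 A8.
U+00C0: 2-byte form → C3 80.
U+E289: 3-byte form → EE 8A 89.
U+A5FAA: 4-byte form → F2 A5 BE AA.
U+21A0: 3-byte form → E2 86 A0.
U+0668: 2-byte form → D9 A8.
Concatenated (17 bytes): E4 95 A8 C3 80 EE 8A 89 F2 A5 BE AA E2 86 A0 D9 A8.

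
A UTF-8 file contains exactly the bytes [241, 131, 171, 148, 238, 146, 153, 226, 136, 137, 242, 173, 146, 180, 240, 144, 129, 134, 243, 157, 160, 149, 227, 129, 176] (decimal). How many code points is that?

Byte at offset 0: 0xF1 = 11110001 → 4-byte char (#1). Advance 4.
Byte at offset 4: 0xEE = 11101110 → 3-byte char (#2). Advance 3.
Byte at offset 7: 0xE2 = 11100010 → 3-byte char (#3). Advance 3.
Byte at offset 10: 0xF2 = 11110010 → 4-byte char (#4). Advance 4.
Byte at offset 14: 0xF0 = 11110000 → 4-byte char (#5). Advance 4.
Byte at offset 18: 0xF3 = 11110011 → 4-byte char (#6). Advance 4.
Byte at offset 22: 0xE3 = 11100011 → 3-byte char (#7). Advance 3.
Reached end at offset 25 after 7 code points.

7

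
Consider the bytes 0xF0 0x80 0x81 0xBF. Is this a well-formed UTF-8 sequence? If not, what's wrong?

invalid (overlong encoding)

Leading byte 0xF0 = 11110000 → 4-byte form.
Continuation bytes all match 10xxxxxx. Payload decodes to 0x7F.
But 0x7F < 0x10000, the minimum for a 4-byte sequence — this is an overlong encoding.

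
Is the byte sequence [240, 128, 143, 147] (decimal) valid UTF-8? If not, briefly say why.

Leading byte 0xF0 = 11110000 → 4-byte form.
Continuation bytes all match 10xxxxxx. Payload decodes to 0x3D3.
But 0x3D3 < 0x10000, the minimum for a 4-byte sequence — this is an overlong encoding.

invalid (overlong encoding)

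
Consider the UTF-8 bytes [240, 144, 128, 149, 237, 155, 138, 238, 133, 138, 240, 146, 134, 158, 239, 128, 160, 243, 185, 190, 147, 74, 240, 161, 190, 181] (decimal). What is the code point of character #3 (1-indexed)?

U+E14A

Offset 0: leading byte 0xF0 = 11110000 → 4-byte char #1 = F0 90 80 95.
Offset 4: leading byte 0xED = 11101101 → 3-byte char #2 = ED 9B 8A.
Offset 7: leading byte 0xEE = 11101110 → 3-byte char #3 = EE 85 8A.
Leading byte 0xEE = 11101110 matches 1110xxxx → 3-byte sequence.
Byte 1: 0xEE = 11101110, payload 1110 (4 bits).
Byte 2: 0x85 = 10000101 (10xxxxxx ✓), payload 000101.
Byte 3: 0x8A = 10001010 (10xxxxxx ✓), payload 001010.
Concatenate: 1110000101001010 = 0xE14A (16 bits → U+E14A).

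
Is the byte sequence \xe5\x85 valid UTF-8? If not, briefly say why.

Leading byte 0xE5 = 11100101 → 3-byte form, but only 2 bytes are present.

invalid (sequence truncated)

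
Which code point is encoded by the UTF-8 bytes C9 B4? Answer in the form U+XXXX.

Leading byte 0xC9 = 11001001 matches 110xxxxx → 2-byte sequence.
Byte 1: 0xC9 = 11001001, payload 01001 (5 bits).
Byte 2: 0xB4 = 10110100 (10xxxxxx ✓), payload 110100.
Concatenate: 01001110100 = 0x274 (11 bits → U+0274).

U+0274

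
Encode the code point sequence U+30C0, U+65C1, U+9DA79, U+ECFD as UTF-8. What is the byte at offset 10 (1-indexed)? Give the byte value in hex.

0xB9

1-indexed offset 10 is 0-indexed offset 9.
U+30C0 → 3-byte form E3 83 80 at offsets 0–2.
U+65C1 → 3-byte form E6 97 81 at offsets 3–5.
U+9DA79 → 4-byte form F2 9D A9 B9 at offsets 6–9.
Offset 9 falls in char 3's range; it's byte 4 of F2 9D A9 B9 = 0xB9.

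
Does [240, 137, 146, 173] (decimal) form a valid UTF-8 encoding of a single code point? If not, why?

invalid (overlong encoding)

Leading byte 0xF0 = 11110000 → 4-byte form.
Continuation bytes all match 10xxxxxx. Payload decodes to 0x94AD.
But 0x94AD < 0x10000, the minimum for a 4-byte sequence — this is an overlong encoding.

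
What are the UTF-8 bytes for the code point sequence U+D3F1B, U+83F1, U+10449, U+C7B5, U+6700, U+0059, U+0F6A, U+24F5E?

U+D3F1B: 4-byte form → F3 93 BC 9B.
U+83F1: 3-byte form → E8 8F B1.
U+10449: 4-byte form → F0 90 91 89.
U+C7B5: 3-byte form → EC 9E B5.
U+6700: 3-byte form → E6 9C 80.
U+0059: 1-byte form → 59.
U+0F6A: 3-byte form → E0 BD AA.
U+24F5E: 4-byte form → F0 A4 BD 9E.
Concatenated (25 bytes): F3 93 BC 9B E8 8F B1 F0 90 91 89 EC 9E B5 E6 9C 80 59 E0 BD AA F0 A4 BD 9E.

F3 93 BC 9B E8 8F B1 F0 90 91 89 EC 9E B5 E6 9C 80 59 E0 BD AA F0 A4 BD 9E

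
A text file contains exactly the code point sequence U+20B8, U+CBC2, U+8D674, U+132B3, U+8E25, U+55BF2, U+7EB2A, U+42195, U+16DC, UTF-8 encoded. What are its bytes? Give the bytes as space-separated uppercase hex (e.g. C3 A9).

U+20B8: 3-byte form → E2 82 B8.
U+CBC2: 3-byte form → EC AF 82.
U+8D674: 4-byte form → F2 8D 99 B4.
U+132B3: 4-byte form → F0 93 8A B3.
U+8E25: 3-byte form → E8 B8 A5.
U+55BF2: 4-byte form → F1 95 AF B2.
U+7EB2A: 4-byte form → F1 BE AC AA.
U+42195: 4-byte form → F1 82 86 95.
U+16DC: 3-byte form → E1 9B 9C.
Concatenated (32 bytes): E2 82 B8 EC AF 82 F2 8D 99 B4 F0 93 8A B3 E8 B8 A5 F1 95 AF B2 F1 BE AC AA F1 82 86 95 E1 9B 9C.

E2 82 B8 EC AF 82 F2 8D 99 B4 F0 93 8A B3 E8 B8 A5 F1 95 AF B2 F1 BE AC AA F1 82 86 95 E1 9B 9C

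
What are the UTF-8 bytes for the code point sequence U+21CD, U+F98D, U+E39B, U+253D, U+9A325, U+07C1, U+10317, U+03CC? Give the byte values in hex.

E2 87 8D EF A6 8D EE 8E 9B E2 94 BD F2 9A 8C A5 DF 81 F0 90 8C 97 CF 8C

U+21CD: 3-byte form → E2 87 8D.
U+F98D: 3-byte form → EF A6 8D.
U+E39B: 3-byte form → EE 8E 9B.
U+253D: 3-byte form → E2 94 BD.
U+9A325: 4-byte form → F2 9A 8C A5.
U+07C1: 2-byte form → DF 81.
U+10317: 4-byte form → F0 90 8C 97.
U+03CC: 2-byte form → CF 8C.
Concatenated (24 bytes): E2 87 8D EF A6 8D EE 8E 9B E2 94 BD F2 9A 8C A5 DF 81 F0 90 8C 97 CF 8C.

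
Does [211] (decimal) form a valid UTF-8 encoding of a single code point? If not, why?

Leading byte 0xD3 = 11010011 → 2-byte form, but only 1 byte is present.

invalid (sequence truncated)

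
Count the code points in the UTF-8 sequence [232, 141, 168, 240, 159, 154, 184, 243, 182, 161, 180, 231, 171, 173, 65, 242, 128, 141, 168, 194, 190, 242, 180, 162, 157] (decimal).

Byte at offset 0: 0xE8 = 11101000 → 3-byte char (#1). Advance 3.
Byte at offset 3: 0xF0 = 11110000 → 4-byte char (#2). Advance 4.
Byte at offset 7: 0xF3 = 11110011 → 4-byte char (#3). Advance 4.
Byte at offset 11: 0xE7 = 11100111 → 3-byte char (#4). Advance 3.
Byte at offset 14: 0x41 = 01000001 → 1-byte char (#5). Advance 1.
Byte at offset 15: 0xF2 = 11110010 → 4-byte char (#6). Advance 4.
Byte at offset 19: 0xC2 = 11000010 → 2-byte char (#7). Advance 2.
Byte at offset 21: 0xF2 = 11110010 → 4-byte char (#8). Advance 4.
Reached end at offset 25 after 8 code points.

8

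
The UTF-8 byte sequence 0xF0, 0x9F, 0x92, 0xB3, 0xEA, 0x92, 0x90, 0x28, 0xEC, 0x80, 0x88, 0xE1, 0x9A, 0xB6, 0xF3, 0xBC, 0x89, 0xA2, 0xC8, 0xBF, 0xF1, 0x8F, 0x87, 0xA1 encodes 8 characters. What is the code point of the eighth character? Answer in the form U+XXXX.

U+4F1E1

Offset 0: leading byte 0xF0 = 11110000 → 4-byte char #1 = F0 9F 92 B3.
Offset 4: leading byte 0xEA = 11101010 → 3-byte char #2 = EA 92 90.
Offset 7: leading byte 0x28 = 00101000 → 1-byte char #3 = 28.
Offset 8: leading byte 0xEC = 11101100 → 3-byte char #4 = EC 80 88.
Offset 11: leading byte 0xE1 = 11100001 → 3-byte char #5 = E1 9A B6.
Offset 14: leading byte 0xF3 = 11110011 → 4-byte char #6 = F3 BC 89 A2.
Offset 18: leading byte 0xC8 = 11001000 → 2-byte char #7 = C8 BF.
Offset 20: leading byte 0xF1 = 11110001 → 4-byte char #8 = F1 8F 87 A1.
Leading byte 0xF1 = 11110001 matches 11110xxx → 4-byte sequence.
Byte 1: 0xF1 = 11110001, payload 001 (3 bits).
Byte 2: 0x8F = 10001111 (10xxxxxx ✓), payload 001111.
Byte 3: 0x87 = 10000111 (10xxxxxx ✓), payload 000111.
Byte 4: 0xA1 = 10100001 (10xxxxxx ✓), payload 100001.
Concatenate: 001001111000111100001 = 0x4F1E1 (21 bits → U+4F1E1).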